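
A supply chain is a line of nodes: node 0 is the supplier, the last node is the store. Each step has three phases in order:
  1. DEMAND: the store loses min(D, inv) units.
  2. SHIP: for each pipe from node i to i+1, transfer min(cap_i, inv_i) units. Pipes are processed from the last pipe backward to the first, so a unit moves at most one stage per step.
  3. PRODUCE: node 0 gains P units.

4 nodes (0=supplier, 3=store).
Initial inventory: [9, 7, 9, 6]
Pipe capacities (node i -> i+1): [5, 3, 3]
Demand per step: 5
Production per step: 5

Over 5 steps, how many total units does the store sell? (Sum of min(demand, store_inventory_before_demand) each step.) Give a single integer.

Answer: 18

Derivation:
Step 1: sold=5 (running total=5) -> [9 9 9 4]
Step 2: sold=4 (running total=9) -> [9 11 9 3]
Step 3: sold=3 (running total=12) -> [9 13 9 3]
Step 4: sold=3 (running total=15) -> [9 15 9 3]
Step 5: sold=3 (running total=18) -> [9 17 9 3]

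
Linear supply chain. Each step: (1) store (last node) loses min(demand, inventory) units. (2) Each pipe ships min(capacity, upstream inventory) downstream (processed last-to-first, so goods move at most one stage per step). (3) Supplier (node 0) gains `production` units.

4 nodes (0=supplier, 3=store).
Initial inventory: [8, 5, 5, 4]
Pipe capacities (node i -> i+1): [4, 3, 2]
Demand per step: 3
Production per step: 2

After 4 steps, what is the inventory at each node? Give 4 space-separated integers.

Step 1: demand=3,sold=3 ship[2->3]=2 ship[1->2]=3 ship[0->1]=4 prod=2 -> inv=[6 6 6 3]
Step 2: demand=3,sold=3 ship[2->3]=2 ship[1->2]=3 ship[0->1]=4 prod=2 -> inv=[4 7 7 2]
Step 3: demand=3,sold=2 ship[2->3]=2 ship[1->2]=3 ship[0->1]=4 prod=2 -> inv=[2 8 8 2]
Step 4: demand=3,sold=2 ship[2->3]=2 ship[1->2]=3 ship[0->1]=2 prod=2 -> inv=[2 7 9 2]

2 7 9 2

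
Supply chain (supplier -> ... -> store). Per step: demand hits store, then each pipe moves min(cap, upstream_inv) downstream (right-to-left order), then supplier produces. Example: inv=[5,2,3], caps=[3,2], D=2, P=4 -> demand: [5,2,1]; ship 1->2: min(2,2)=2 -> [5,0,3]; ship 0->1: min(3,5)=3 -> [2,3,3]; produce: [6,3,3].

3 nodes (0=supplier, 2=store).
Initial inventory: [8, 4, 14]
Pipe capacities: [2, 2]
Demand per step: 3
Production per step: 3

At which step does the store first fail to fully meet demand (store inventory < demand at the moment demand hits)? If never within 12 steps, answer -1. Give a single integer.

Step 1: demand=3,sold=3 ship[1->2]=2 ship[0->1]=2 prod=3 -> [9 4 13]
Step 2: demand=3,sold=3 ship[1->2]=2 ship[0->1]=2 prod=3 -> [10 4 12]
Step 3: demand=3,sold=3 ship[1->2]=2 ship[0->1]=2 prod=3 -> [11 4 11]
Step 4: demand=3,sold=3 ship[1->2]=2 ship[0->1]=2 prod=3 -> [12 4 10]
Step 5: demand=3,sold=3 ship[1->2]=2 ship[0->1]=2 prod=3 -> [13 4 9]
Step 6: demand=3,sold=3 ship[1->2]=2 ship[0->1]=2 prod=3 -> [14 4 8]
Step 7: demand=3,sold=3 ship[1->2]=2 ship[0->1]=2 prod=3 -> [15 4 7]
Step 8: demand=3,sold=3 ship[1->2]=2 ship[0->1]=2 prod=3 -> [16 4 6]
Step 9: demand=3,sold=3 ship[1->2]=2 ship[0->1]=2 prod=3 -> [17 4 5]
Step 10: demand=3,sold=3 ship[1->2]=2 ship[0->1]=2 prod=3 -> [18 4 4]
Step 11: demand=3,sold=3 ship[1->2]=2 ship[0->1]=2 prod=3 -> [19 4 3]
Step 12: demand=3,sold=3 ship[1->2]=2 ship[0->1]=2 prod=3 -> [20 4 2]
No stockout in 12 steps

-1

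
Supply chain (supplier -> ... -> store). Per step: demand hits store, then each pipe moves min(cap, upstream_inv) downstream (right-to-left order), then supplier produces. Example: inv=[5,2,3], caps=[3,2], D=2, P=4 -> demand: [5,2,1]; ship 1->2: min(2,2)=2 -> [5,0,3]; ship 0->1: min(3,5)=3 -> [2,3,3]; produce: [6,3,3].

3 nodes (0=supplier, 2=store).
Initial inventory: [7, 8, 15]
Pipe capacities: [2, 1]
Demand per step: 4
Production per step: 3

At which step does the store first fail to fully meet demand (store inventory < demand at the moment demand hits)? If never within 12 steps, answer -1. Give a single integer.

Step 1: demand=4,sold=4 ship[1->2]=1 ship[0->1]=2 prod=3 -> [8 9 12]
Step 2: demand=4,sold=4 ship[1->2]=1 ship[0->1]=2 prod=3 -> [9 10 9]
Step 3: demand=4,sold=4 ship[1->2]=1 ship[0->1]=2 prod=3 -> [10 11 6]
Step 4: demand=4,sold=4 ship[1->2]=1 ship[0->1]=2 prod=3 -> [11 12 3]
Step 5: demand=4,sold=3 ship[1->2]=1 ship[0->1]=2 prod=3 -> [12 13 1]
Step 6: demand=4,sold=1 ship[1->2]=1 ship[0->1]=2 prod=3 -> [13 14 1]
Step 7: demand=4,sold=1 ship[1->2]=1 ship[0->1]=2 prod=3 -> [14 15 1]
Step 8: demand=4,sold=1 ship[1->2]=1 ship[0->1]=2 prod=3 -> [15 16 1]
Step 9: demand=4,sold=1 ship[1->2]=1 ship[0->1]=2 prod=3 -> [16 17 1]
Step 10: demand=4,sold=1 ship[1->2]=1 ship[0->1]=2 prod=3 -> [17 18 1]
Step 11: demand=4,sold=1 ship[1->2]=1 ship[0->1]=2 prod=3 -> [18 19 1]
Step 12: demand=4,sold=1 ship[1->2]=1 ship[0->1]=2 prod=3 -> [19 20 1]
First stockout at step 5

5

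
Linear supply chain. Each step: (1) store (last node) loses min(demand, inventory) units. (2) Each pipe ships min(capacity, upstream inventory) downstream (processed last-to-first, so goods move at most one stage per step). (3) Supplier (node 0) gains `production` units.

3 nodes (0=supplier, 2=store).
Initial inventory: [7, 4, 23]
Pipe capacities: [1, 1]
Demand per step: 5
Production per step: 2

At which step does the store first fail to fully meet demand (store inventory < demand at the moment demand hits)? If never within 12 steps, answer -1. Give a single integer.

Step 1: demand=5,sold=5 ship[1->2]=1 ship[0->1]=1 prod=2 -> [8 4 19]
Step 2: demand=5,sold=5 ship[1->2]=1 ship[0->1]=1 prod=2 -> [9 4 15]
Step 3: demand=5,sold=5 ship[1->2]=1 ship[0->1]=1 prod=2 -> [10 4 11]
Step 4: demand=5,sold=5 ship[1->2]=1 ship[0->1]=1 prod=2 -> [11 4 7]
Step 5: demand=5,sold=5 ship[1->2]=1 ship[0->1]=1 prod=2 -> [12 4 3]
Step 6: demand=5,sold=3 ship[1->2]=1 ship[0->1]=1 prod=2 -> [13 4 1]
Step 7: demand=5,sold=1 ship[1->2]=1 ship[0->1]=1 prod=2 -> [14 4 1]
Step 8: demand=5,sold=1 ship[1->2]=1 ship[0->1]=1 prod=2 -> [15 4 1]
Step 9: demand=5,sold=1 ship[1->2]=1 ship[0->1]=1 prod=2 -> [16 4 1]
Step 10: demand=5,sold=1 ship[1->2]=1 ship[0->1]=1 prod=2 -> [17 4 1]
Step 11: demand=5,sold=1 ship[1->2]=1 ship[0->1]=1 prod=2 -> [18 4 1]
Step 12: demand=5,sold=1 ship[1->2]=1 ship[0->1]=1 prod=2 -> [19 4 1]
First stockout at step 6

6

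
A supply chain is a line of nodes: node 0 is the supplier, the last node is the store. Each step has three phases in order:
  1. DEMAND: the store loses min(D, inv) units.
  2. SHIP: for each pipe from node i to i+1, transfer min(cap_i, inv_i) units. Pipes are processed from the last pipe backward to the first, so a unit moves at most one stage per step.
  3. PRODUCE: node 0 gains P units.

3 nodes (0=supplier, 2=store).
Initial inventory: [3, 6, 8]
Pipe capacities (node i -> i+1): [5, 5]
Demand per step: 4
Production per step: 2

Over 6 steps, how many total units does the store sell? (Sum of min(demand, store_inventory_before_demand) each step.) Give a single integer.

Answer: 23

Derivation:
Step 1: sold=4 (running total=4) -> [2 4 9]
Step 2: sold=4 (running total=8) -> [2 2 9]
Step 3: sold=4 (running total=12) -> [2 2 7]
Step 4: sold=4 (running total=16) -> [2 2 5]
Step 5: sold=4 (running total=20) -> [2 2 3]
Step 6: sold=3 (running total=23) -> [2 2 2]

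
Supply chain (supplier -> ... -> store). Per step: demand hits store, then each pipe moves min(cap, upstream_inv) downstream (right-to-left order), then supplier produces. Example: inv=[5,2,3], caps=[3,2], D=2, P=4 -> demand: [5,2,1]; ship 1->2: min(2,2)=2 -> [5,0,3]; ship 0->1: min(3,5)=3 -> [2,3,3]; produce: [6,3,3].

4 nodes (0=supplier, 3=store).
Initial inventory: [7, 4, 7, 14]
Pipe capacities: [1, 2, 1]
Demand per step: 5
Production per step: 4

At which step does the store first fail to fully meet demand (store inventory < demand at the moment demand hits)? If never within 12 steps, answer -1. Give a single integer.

Step 1: demand=5,sold=5 ship[2->3]=1 ship[1->2]=2 ship[0->1]=1 prod=4 -> [10 3 8 10]
Step 2: demand=5,sold=5 ship[2->3]=1 ship[1->2]=2 ship[0->1]=1 prod=4 -> [13 2 9 6]
Step 3: demand=5,sold=5 ship[2->3]=1 ship[1->2]=2 ship[0->1]=1 prod=4 -> [16 1 10 2]
Step 4: demand=5,sold=2 ship[2->3]=1 ship[1->2]=1 ship[0->1]=1 prod=4 -> [19 1 10 1]
Step 5: demand=5,sold=1 ship[2->3]=1 ship[1->2]=1 ship[0->1]=1 prod=4 -> [22 1 10 1]
Step 6: demand=5,sold=1 ship[2->3]=1 ship[1->2]=1 ship[0->1]=1 prod=4 -> [25 1 10 1]
Step 7: demand=5,sold=1 ship[2->3]=1 ship[1->2]=1 ship[0->1]=1 prod=4 -> [28 1 10 1]
Step 8: demand=5,sold=1 ship[2->3]=1 ship[1->2]=1 ship[0->1]=1 prod=4 -> [31 1 10 1]
Step 9: demand=5,sold=1 ship[2->3]=1 ship[1->2]=1 ship[0->1]=1 prod=4 -> [34 1 10 1]
Step 10: demand=5,sold=1 ship[2->3]=1 ship[1->2]=1 ship[0->1]=1 prod=4 -> [37 1 10 1]
Step 11: demand=5,sold=1 ship[2->3]=1 ship[1->2]=1 ship[0->1]=1 prod=4 -> [40 1 10 1]
Step 12: demand=5,sold=1 ship[2->3]=1 ship[1->2]=1 ship[0->1]=1 prod=4 -> [43 1 10 1]
First stockout at step 4

4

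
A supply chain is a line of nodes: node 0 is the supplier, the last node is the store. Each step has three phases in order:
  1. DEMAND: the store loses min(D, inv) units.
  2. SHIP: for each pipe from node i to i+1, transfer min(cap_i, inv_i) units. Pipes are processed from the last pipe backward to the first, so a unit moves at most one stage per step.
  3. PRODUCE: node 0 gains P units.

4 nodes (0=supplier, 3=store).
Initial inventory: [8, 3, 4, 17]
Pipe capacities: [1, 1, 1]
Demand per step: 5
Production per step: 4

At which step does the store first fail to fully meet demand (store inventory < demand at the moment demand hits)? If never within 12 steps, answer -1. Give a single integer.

Step 1: demand=5,sold=5 ship[2->3]=1 ship[1->2]=1 ship[0->1]=1 prod=4 -> [11 3 4 13]
Step 2: demand=5,sold=5 ship[2->3]=1 ship[1->2]=1 ship[0->1]=1 prod=4 -> [14 3 4 9]
Step 3: demand=5,sold=5 ship[2->3]=1 ship[1->2]=1 ship[0->1]=1 prod=4 -> [17 3 4 5]
Step 4: demand=5,sold=5 ship[2->3]=1 ship[1->2]=1 ship[0->1]=1 prod=4 -> [20 3 4 1]
Step 5: demand=5,sold=1 ship[2->3]=1 ship[1->2]=1 ship[0->1]=1 prod=4 -> [23 3 4 1]
Step 6: demand=5,sold=1 ship[2->3]=1 ship[1->2]=1 ship[0->1]=1 prod=4 -> [26 3 4 1]
Step 7: demand=5,sold=1 ship[2->3]=1 ship[1->2]=1 ship[0->1]=1 prod=4 -> [29 3 4 1]
Step 8: demand=5,sold=1 ship[2->3]=1 ship[1->2]=1 ship[0->1]=1 prod=4 -> [32 3 4 1]
Step 9: demand=5,sold=1 ship[2->3]=1 ship[1->2]=1 ship[0->1]=1 prod=4 -> [35 3 4 1]
Step 10: demand=5,sold=1 ship[2->3]=1 ship[1->2]=1 ship[0->1]=1 prod=4 -> [38 3 4 1]
Step 11: demand=5,sold=1 ship[2->3]=1 ship[1->2]=1 ship[0->1]=1 prod=4 -> [41 3 4 1]
Step 12: demand=5,sold=1 ship[2->3]=1 ship[1->2]=1 ship[0->1]=1 prod=4 -> [44 3 4 1]
First stockout at step 5

5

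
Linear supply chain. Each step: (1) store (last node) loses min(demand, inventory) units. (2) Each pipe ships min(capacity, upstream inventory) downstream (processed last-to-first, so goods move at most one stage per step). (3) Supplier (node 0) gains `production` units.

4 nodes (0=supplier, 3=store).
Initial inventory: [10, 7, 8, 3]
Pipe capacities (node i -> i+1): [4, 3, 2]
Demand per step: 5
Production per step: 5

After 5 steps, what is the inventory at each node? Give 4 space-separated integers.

Step 1: demand=5,sold=3 ship[2->3]=2 ship[1->2]=3 ship[0->1]=4 prod=5 -> inv=[11 8 9 2]
Step 2: demand=5,sold=2 ship[2->3]=2 ship[1->2]=3 ship[0->1]=4 prod=5 -> inv=[12 9 10 2]
Step 3: demand=5,sold=2 ship[2->3]=2 ship[1->2]=3 ship[0->1]=4 prod=5 -> inv=[13 10 11 2]
Step 4: demand=5,sold=2 ship[2->3]=2 ship[1->2]=3 ship[0->1]=4 prod=5 -> inv=[14 11 12 2]
Step 5: demand=5,sold=2 ship[2->3]=2 ship[1->2]=3 ship[0->1]=4 prod=5 -> inv=[15 12 13 2]

15 12 13 2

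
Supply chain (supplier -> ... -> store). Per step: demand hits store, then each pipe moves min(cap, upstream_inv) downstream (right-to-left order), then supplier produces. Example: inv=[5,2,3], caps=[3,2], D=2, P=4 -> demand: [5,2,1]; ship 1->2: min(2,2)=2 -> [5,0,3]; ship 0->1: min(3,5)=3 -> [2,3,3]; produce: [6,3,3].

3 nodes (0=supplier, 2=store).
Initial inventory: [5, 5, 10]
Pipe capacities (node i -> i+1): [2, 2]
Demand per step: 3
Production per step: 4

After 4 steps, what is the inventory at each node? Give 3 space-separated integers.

Step 1: demand=3,sold=3 ship[1->2]=2 ship[0->1]=2 prod=4 -> inv=[7 5 9]
Step 2: demand=3,sold=3 ship[1->2]=2 ship[0->1]=2 prod=4 -> inv=[9 5 8]
Step 3: demand=3,sold=3 ship[1->2]=2 ship[0->1]=2 prod=4 -> inv=[11 5 7]
Step 4: demand=3,sold=3 ship[1->2]=2 ship[0->1]=2 prod=4 -> inv=[13 5 6]

13 5 6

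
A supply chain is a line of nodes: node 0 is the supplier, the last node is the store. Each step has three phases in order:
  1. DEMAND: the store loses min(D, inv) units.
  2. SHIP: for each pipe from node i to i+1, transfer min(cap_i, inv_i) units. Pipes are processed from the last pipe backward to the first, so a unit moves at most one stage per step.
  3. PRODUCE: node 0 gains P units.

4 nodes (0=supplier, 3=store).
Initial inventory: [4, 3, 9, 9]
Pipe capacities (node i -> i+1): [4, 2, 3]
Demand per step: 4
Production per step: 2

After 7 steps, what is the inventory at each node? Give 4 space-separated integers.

Step 1: demand=4,sold=4 ship[2->3]=3 ship[1->2]=2 ship[0->1]=4 prod=2 -> inv=[2 5 8 8]
Step 2: demand=4,sold=4 ship[2->3]=3 ship[1->2]=2 ship[0->1]=2 prod=2 -> inv=[2 5 7 7]
Step 3: demand=4,sold=4 ship[2->3]=3 ship[1->2]=2 ship[0->1]=2 prod=2 -> inv=[2 5 6 6]
Step 4: demand=4,sold=4 ship[2->3]=3 ship[1->2]=2 ship[0->1]=2 prod=2 -> inv=[2 5 5 5]
Step 5: demand=4,sold=4 ship[2->3]=3 ship[1->2]=2 ship[0->1]=2 prod=2 -> inv=[2 5 4 4]
Step 6: demand=4,sold=4 ship[2->3]=3 ship[1->2]=2 ship[0->1]=2 prod=2 -> inv=[2 5 3 3]
Step 7: demand=4,sold=3 ship[2->3]=3 ship[1->2]=2 ship[0->1]=2 prod=2 -> inv=[2 5 2 3]

2 5 2 3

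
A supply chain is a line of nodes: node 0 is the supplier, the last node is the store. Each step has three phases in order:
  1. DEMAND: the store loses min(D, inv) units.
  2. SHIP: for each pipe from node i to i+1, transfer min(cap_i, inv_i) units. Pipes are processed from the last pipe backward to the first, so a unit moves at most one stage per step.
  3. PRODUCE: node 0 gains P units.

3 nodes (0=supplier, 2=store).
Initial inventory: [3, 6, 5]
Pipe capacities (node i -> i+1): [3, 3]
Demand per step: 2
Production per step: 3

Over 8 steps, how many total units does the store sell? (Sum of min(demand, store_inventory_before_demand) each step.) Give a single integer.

Step 1: sold=2 (running total=2) -> [3 6 6]
Step 2: sold=2 (running total=4) -> [3 6 7]
Step 3: sold=2 (running total=6) -> [3 6 8]
Step 4: sold=2 (running total=8) -> [3 6 9]
Step 5: sold=2 (running total=10) -> [3 6 10]
Step 6: sold=2 (running total=12) -> [3 6 11]
Step 7: sold=2 (running total=14) -> [3 6 12]
Step 8: sold=2 (running total=16) -> [3 6 13]

Answer: 16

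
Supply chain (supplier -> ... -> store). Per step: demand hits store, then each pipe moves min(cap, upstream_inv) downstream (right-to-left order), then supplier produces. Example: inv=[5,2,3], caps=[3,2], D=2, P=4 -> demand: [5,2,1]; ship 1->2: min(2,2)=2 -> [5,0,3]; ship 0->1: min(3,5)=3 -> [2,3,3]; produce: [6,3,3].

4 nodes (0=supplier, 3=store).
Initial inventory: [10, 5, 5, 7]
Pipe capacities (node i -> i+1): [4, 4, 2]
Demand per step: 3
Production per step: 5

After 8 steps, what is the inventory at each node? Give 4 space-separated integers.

Step 1: demand=3,sold=3 ship[2->3]=2 ship[1->2]=4 ship[0->1]=4 prod=5 -> inv=[11 5 7 6]
Step 2: demand=3,sold=3 ship[2->3]=2 ship[1->2]=4 ship[0->1]=4 prod=5 -> inv=[12 5 9 5]
Step 3: demand=3,sold=3 ship[2->3]=2 ship[1->2]=4 ship[0->1]=4 prod=5 -> inv=[13 5 11 4]
Step 4: demand=3,sold=3 ship[2->3]=2 ship[1->2]=4 ship[0->1]=4 prod=5 -> inv=[14 5 13 3]
Step 5: demand=3,sold=3 ship[2->3]=2 ship[1->2]=4 ship[0->1]=4 prod=5 -> inv=[15 5 15 2]
Step 6: demand=3,sold=2 ship[2->3]=2 ship[1->2]=4 ship[0->1]=4 prod=5 -> inv=[16 5 17 2]
Step 7: demand=3,sold=2 ship[2->3]=2 ship[1->2]=4 ship[0->1]=4 prod=5 -> inv=[17 5 19 2]
Step 8: demand=3,sold=2 ship[2->3]=2 ship[1->2]=4 ship[0->1]=4 prod=5 -> inv=[18 5 21 2]

18 5 21 2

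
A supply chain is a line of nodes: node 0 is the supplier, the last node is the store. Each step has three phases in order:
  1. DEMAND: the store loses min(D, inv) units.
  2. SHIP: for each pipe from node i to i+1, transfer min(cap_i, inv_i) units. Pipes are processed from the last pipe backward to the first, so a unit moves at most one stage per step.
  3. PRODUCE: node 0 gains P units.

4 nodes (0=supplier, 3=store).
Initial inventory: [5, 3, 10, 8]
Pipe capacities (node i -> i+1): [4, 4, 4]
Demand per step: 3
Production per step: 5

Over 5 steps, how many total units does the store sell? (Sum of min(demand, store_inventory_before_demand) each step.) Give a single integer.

Answer: 15

Derivation:
Step 1: sold=3 (running total=3) -> [6 4 9 9]
Step 2: sold=3 (running total=6) -> [7 4 9 10]
Step 3: sold=3 (running total=9) -> [8 4 9 11]
Step 4: sold=3 (running total=12) -> [9 4 9 12]
Step 5: sold=3 (running total=15) -> [10 4 9 13]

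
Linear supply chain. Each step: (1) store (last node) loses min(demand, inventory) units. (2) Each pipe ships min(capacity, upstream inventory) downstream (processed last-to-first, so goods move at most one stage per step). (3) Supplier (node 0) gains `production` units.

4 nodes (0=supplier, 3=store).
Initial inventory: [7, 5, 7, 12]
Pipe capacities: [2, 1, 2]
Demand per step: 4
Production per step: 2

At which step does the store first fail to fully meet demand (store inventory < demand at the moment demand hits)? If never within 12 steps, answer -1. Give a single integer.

Step 1: demand=4,sold=4 ship[2->3]=2 ship[1->2]=1 ship[0->1]=2 prod=2 -> [7 6 6 10]
Step 2: demand=4,sold=4 ship[2->3]=2 ship[1->2]=1 ship[0->1]=2 prod=2 -> [7 7 5 8]
Step 3: demand=4,sold=4 ship[2->3]=2 ship[1->2]=1 ship[0->1]=2 prod=2 -> [7 8 4 6]
Step 4: demand=4,sold=4 ship[2->3]=2 ship[1->2]=1 ship[0->1]=2 prod=2 -> [7 9 3 4]
Step 5: demand=4,sold=4 ship[2->3]=2 ship[1->2]=1 ship[0->1]=2 prod=2 -> [7 10 2 2]
Step 6: demand=4,sold=2 ship[2->3]=2 ship[1->2]=1 ship[0->1]=2 prod=2 -> [7 11 1 2]
Step 7: demand=4,sold=2 ship[2->3]=1 ship[1->2]=1 ship[0->1]=2 prod=2 -> [7 12 1 1]
Step 8: demand=4,sold=1 ship[2->3]=1 ship[1->2]=1 ship[0->1]=2 prod=2 -> [7 13 1 1]
Step 9: demand=4,sold=1 ship[2->3]=1 ship[1->2]=1 ship[0->1]=2 prod=2 -> [7 14 1 1]
Step 10: demand=4,sold=1 ship[2->3]=1 ship[1->2]=1 ship[0->1]=2 prod=2 -> [7 15 1 1]
Step 11: demand=4,sold=1 ship[2->3]=1 ship[1->2]=1 ship[0->1]=2 prod=2 -> [7 16 1 1]
Step 12: demand=4,sold=1 ship[2->3]=1 ship[1->2]=1 ship[0->1]=2 prod=2 -> [7 17 1 1]
First stockout at step 6

6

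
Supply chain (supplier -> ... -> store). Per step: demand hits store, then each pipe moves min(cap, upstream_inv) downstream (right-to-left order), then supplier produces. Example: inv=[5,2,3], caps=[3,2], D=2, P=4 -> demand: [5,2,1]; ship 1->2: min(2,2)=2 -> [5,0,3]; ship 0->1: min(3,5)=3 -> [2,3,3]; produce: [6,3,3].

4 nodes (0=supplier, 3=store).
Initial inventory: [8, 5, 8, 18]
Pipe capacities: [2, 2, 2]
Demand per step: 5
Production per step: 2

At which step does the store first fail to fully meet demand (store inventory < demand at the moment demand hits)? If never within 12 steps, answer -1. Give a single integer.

Step 1: demand=5,sold=5 ship[2->3]=2 ship[1->2]=2 ship[0->1]=2 prod=2 -> [8 5 8 15]
Step 2: demand=5,sold=5 ship[2->3]=2 ship[1->2]=2 ship[0->1]=2 prod=2 -> [8 5 8 12]
Step 3: demand=5,sold=5 ship[2->3]=2 ship[1->2]=2 ship[0->1]=2 prod=2 -> [8 5 8 9]
Step 4: demand=5,sold=5 ship[2->3]=2 ship[1->2]=2 ship[0->1]=2 prod=2 -> [8 5 8 6]
Step 5: demand=5,sold=5 ship[2->3]=2 ship[1->2]=2 ship[0->1]=2 prod=2 -> [8 5 8 3]
Step 6: demand=5,sold=3 ship[2->3]=2 ship[1->2]=2 ship[0->1]=2 prod=2 -> [8 5 8 2]
Step 7: demand=5,sold=2 ship[2->3]=2 ship[1->2]=2 ship[0->1]=2 prod=2 -> [8 5 8 2]
Step 8: demand=5,sold=2 ship[2->3]=2 ship[1->2]=2 ship[0->1]=2 prod=2 -> [8 5 8 2]
Step 9: demand=5,sold=2 ship[2->3]=2 ship[1->2]=2 ship[0->1]=2 prod=2 -> [8 5 8 2]
Step 10: demand=5,sold=2 ship[2->3]=2 ship[1->2]=2 ship[0->1]=2 prod=2 -> [8 5 8 2]
Step 11: demand=5,sold=2 ship[2->3]=2 ship[1->2]=2 ship[0->1]=2 prod=2 -> [8 5 8 2]
Step 12: demand=5,sold=2 ship[2->3]=2 ship[1->2]=2 ship[0->1]=2 prod=2 -> [8 5 8 2]
First stockout at step 6

6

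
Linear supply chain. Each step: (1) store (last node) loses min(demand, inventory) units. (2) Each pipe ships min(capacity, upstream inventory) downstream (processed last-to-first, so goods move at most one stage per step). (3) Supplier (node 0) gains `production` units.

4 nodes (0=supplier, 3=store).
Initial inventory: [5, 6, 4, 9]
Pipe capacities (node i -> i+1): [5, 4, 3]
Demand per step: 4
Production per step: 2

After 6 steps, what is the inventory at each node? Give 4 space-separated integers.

Step 1: demand=4,sold=4 ship[2->3]=3 ship[1->2]=4 ship[0->1]=5 prod=2 -> inv=[2 7 5 8]
Step 2: demand=4,sold=4 ship[2->3]=3 ship[1->2]=4 ship[0->1]=2 prod=2 -> inv=[2 5 6 7]
Step 3: demand=4,sold=4 ship[2->3]=3 ship[1->2]=4 ship[0->1]=2 prod=2 -> inv=[2 3 7 6]
Step 4: demand=4,sold=4 ship[2->3]=3 ship[1->2]=3 ship[0->1]=2 prod=2 -> inv=[2 2 7 5]
Step 5: demand=4,sold=4 ship[2->3]=3 ship[1->2]=2 ship[0->1]=2 prod=2 -> inv=[2 2 6 4]
Step 6: demand=4,sold=4 ship[2->3]=3 ship[1->2]=2 ship[0->1]=2 prod=2 -> inv=[2 2 5 3]

2 2 5 3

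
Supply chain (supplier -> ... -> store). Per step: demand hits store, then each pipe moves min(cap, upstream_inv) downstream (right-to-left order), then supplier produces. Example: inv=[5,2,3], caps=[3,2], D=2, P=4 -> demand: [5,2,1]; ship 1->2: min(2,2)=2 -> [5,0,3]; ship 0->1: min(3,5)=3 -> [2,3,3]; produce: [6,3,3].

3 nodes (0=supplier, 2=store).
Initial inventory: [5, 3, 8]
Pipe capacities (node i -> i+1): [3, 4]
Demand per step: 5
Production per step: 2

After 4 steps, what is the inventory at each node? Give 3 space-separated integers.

Step 1: demand=5,sold=5 ship[1->2]=3 ship[0->1]=3 prod=2 -> inv=[4 3 6]
Step 2: demand=5,sold=5 ship[1->2]=3 ship[0->1]=3 prod=2 -> inv=[3 3 4]
Step 3: demand=5,sold=4 ship[1->2]=3 ship[0->1]=3 prod=2 -> inv=[2 3 3]
Step 4: demand=5,sold=3 ship[1->2]=3 ship[0->1]=2 prod=2 -> inv=[2 2 3]

2 2 3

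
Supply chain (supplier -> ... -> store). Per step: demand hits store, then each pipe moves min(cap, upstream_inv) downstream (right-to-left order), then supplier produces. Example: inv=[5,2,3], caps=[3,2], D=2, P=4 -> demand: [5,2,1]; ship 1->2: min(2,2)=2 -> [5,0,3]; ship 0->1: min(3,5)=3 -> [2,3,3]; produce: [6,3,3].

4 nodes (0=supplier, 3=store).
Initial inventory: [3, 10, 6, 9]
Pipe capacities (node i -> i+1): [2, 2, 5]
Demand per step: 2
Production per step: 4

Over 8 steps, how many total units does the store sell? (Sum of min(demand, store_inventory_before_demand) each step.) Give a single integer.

Step 1: sold=2 (running total=2) -> [5 10 3 12]
Step 2: sold=2 (running total=4) -> [7 10 2 13]
Step 3: sold=2 (running total=6) -> [9 10 2 13]
Step 4: sold=2 (running total=8) -> [11 10 2 13]
Step 5: sold=2 (running total=10) -> [13 10 2 13]
Step 6: sold=2 (running total=12) -> [15 10 2 13]
Step 7: sold=2 (running total=14) -> [17 10 2 13]
Step 8: sold=2 (running total=16) -> [19 10 2 13]

Answer: 16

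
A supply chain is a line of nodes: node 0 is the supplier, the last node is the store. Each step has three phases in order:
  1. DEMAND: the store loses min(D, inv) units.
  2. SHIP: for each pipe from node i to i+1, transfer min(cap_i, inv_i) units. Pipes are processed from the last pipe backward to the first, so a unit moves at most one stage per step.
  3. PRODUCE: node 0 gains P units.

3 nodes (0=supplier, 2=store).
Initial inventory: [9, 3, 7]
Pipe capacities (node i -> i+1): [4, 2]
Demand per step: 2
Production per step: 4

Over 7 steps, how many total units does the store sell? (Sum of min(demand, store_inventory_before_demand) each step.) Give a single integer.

Answer: 14

Derivation:
Step 1: sold=2 (running total=2) -> [9 5 7]
Step 2: sold=2 (running total=4) -> [9 7 7]
Step 3: sold=2 (running total=6) -> [9 9 7]
Step 4: sold=2 (running total=8) -> [9 11 7]
Step 5: sold=2 (running total=10) -> [9 13 7]
Step 6: sold=2 (running total=12) -> [9 15 7]
Step 7: sold=2 (running total=14) -> [9 17 7]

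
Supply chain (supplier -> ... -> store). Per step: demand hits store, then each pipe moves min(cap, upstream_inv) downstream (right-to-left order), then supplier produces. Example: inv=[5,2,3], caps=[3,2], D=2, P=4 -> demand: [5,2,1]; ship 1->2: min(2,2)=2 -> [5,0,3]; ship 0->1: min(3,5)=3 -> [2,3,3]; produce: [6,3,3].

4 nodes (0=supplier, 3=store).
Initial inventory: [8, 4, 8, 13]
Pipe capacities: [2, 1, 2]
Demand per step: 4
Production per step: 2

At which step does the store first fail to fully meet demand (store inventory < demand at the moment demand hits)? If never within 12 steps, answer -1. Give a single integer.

Step 1: demand=4,sold=4 ship[2->3]=2 ship[1->2]=1 ship[0->1]=2 prod=2 -> [8 5 7 11]
Step 2: demand=4,sold=4 ship[2->3]=2 ship[1->2]=1 ship[0->1]=2 prod=2 -> [8 6 6 9]
Step 3: demand=4,sold=4 ship[2->3]=2 ship[1->2]=1 ship[0->1]=2 prod=2 -> [8 7 5 7]
Step 4: demand=4,sold=4 ship[2->3]=2 ship[1->2]=1 ship[0->1]=2 prod=2 -> [8 8 4 5]
Step 5: demand=4,sold=4 ship[2->3]=2 ship[1->2]=1 ship[0->1]=2 prod=2 -> [8 9 3 3]
Step 6: demand=4,sold=3 ship[2->3]=2 ship[1->2]=1 ship[0->1]=2 prod=2 -> [8 10 2 2]
Step 7: demand=4,sold=2 ship[2->3]=2 ship[1->2]=1 ship[0->1]=2 prod=2 -> [8 11 1 2]
Step 8: demand=4,sold=2 ship[2->3]=1 ship[1->2]=1 ship[0->1]=2 prod=2 -> [8 12 1 1]
Step 9: demand=4,sold=1 ship[2->3]=1 ship[1->2]=1 ship[0->1]=2 prod=2 -> [8 13 1 1]
Step 10: demand=4,sold=1 ship[2->3]=1 ship[1->2]=1 ship[0->1]=2 prod=2 -> [8 14 1 1]
Step 11: demand=4,sold=1 ship[2->3]=1 ship[1->2]=1 ship[0->1]=2 prod=2 -> [8 15 1 1]
Step 12: demand=4,sold=1 ship[2->3]=1 ship[1->2]=1 ship[0->1]=2 prod=2 -> [8 16 1 1]
First stockout at step 6

6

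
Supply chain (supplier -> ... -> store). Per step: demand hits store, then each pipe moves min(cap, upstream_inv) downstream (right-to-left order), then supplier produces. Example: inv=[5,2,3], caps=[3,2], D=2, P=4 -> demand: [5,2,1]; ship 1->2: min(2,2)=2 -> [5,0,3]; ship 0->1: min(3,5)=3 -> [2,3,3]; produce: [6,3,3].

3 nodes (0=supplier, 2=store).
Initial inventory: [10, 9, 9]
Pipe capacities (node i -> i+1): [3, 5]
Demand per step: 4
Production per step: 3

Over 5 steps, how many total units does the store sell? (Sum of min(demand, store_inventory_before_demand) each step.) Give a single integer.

Answer: 20

Derivation:
Step 1: sold=4 (running total=4) -> [10 7 10]
Step 2: sold=4 (running total=8) -> [10 5 11]
Step 3: sold=4 (running total=12) -> [10 3 12]
Step 4: sold=4 (running total=16) -> [10 3 11]
Step 5: sold=4 (running total=20) -> [10 3 10]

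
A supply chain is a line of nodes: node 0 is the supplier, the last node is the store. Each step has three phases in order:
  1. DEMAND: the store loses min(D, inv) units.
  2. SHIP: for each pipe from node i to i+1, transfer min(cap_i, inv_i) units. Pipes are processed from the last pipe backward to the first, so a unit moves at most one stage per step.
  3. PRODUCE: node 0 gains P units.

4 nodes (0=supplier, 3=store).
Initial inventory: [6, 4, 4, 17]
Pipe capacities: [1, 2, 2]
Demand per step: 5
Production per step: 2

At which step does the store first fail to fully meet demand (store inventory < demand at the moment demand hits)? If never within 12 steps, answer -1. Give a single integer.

Step 1: demand=5,sold=5 ship[2->3]=2 ship[1->2]=2 ship[0->1]=1 prod=2 -> [7 3 4 14]
Step 2: demand=5,sold=5 ship[2->3]=2 ship[1->2]=2 ship[0->1]=1 prod=2 -> [8 2 4 11]
Step 3: demand=5,sold=5 ship[2->3]=2 ship[1->2]=2 ship[0->1]=1 prod=2 -> [9 1 4 8]
Step 4: demand=5,sold=5 ship[2->3]=2 ship[1->2]=1 ship[0->1]=1 prod=2 -> [10 1 3 5]
Step 5: demand=5,sold=5 ship[2->3]=2 ship[1->2]=1 ship[0->1]=1 prod=2 -> [11 1 2 2]
Step 6: demand=5,sold=2 ship[2->3]=2 ship[1->2]=1 ship[0->1]=1 prod=2 -> [12 1 1 2]
Step 7: demand=5,sold=2 ship[2->3]=1 ship[1->2]=1 ship[0->1]=1 prod=2 -> [13 1 1 1]
Step 8: demand=5,sold=1 ship[2->3]=1 ship[1->2]=1 ship[0->1]=1 prod=2 -> [14 1 1 1]
Step 9: demand=5,sold=1 ship[2->3]=1 ship[1->2]=1 ship[0->1]=1 prod=2 -> [15 1 1 1]
Step 10: demand=5,sold=1 ship[2->3]=1 ship[1->2]=1 ship[0->1]=1 prod=2 -> [16 1 1 1]
Step 11: demand=5,sold=1 ship[2->3]=1 ship[1->2]=1 ship[0->1]=1 prod=2 -> [17 1 1 1]
Step 12: demand=5,sold=1 ship[2->3]=1 ship[1->2]=1 ship[0->1]=1 prod=2 -> [18 1 1 1]
First stockout at step 6

6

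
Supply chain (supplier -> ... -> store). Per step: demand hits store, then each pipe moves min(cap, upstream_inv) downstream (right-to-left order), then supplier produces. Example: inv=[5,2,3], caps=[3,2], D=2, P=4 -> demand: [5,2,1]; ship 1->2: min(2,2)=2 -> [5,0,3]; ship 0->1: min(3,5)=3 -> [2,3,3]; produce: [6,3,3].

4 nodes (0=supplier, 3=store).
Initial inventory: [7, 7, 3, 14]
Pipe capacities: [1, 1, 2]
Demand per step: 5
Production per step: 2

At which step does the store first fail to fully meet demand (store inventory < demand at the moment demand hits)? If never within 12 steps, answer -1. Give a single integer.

Step 1: demand=5,sold=5 ship[2->3]=2 ship[1->2]=1 ship[0->1]=1 prod=2 -> [8 7 2 11]
Step 2: demand=5,sold=5 ship[2->3]=2 ship[1->2]=1 ship[0->1]=1 prod=2 -> [9 7 1 8]
Step 3: demand=5,sold=5 ship[2->3]=1 ship[1->2]=1 ship[0->1]=1 prod=2 -> [10 7 1 4]
Step 4: demand=5,sold=4 ship[2->3]=1 ship[1->2]=1 ship[0->1]=1 prod=2 -> [11 7 1 1]
Step 5: demand=5,sold=1 ship[2->3]=1 ship[1->2]=1 ship[0->1]=1 prod=2 -> [12 7 1 1]
Step 6: demand=5,sold=1 ship[2->3]=1 ship[1->2]=1 ship[0->1]=1 prod=2 -> [13 7 1 1]
Step 7: demand=5,sold=1 ship[2->3]=1 ship[1->2]=1 ship[0->1]=1 prod=2 -> [14 7 1 1]
Step 8: demand=5,sold=1 ship[2->3]=1 ship[1->2]=1 ship[0->1]=1 prod=2 -> [15 7 1 1]
Step 9: demand=5,sold=1 ship[2->3]=1 ship[1->2]=1 ship[0->1]=1 prod=2 -> [16 7 1 1]
Step 10: demand=5,sold=1 ship[2->3]=1 ship[1->2]=1 ship[0->1]=1 prod=2 -> [17 7 1 1]
Step 11: demand=5,sold=1 ship[2->3]=1 ship[1->2]=1 ship[0->1]=1 prod=2 -> [18 7 1 1]
Step 12: demand=5,sold=1 ship[2->3]=1 ship[1->2]=1 ship[0->1]=1 prod=2 -> [19 7 1 1]
First stockout at step 4

4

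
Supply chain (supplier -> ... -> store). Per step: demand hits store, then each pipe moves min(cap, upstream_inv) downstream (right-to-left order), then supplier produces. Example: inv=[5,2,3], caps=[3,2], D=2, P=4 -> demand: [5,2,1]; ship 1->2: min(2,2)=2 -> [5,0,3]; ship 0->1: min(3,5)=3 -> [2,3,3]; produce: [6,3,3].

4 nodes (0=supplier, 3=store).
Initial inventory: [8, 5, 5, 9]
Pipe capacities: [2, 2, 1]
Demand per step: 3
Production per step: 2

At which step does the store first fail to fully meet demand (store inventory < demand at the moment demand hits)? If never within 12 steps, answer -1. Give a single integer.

Step 1: demand=3,sold=3 ship[2->3]=1 ship[1->2]=2 ship[0->1]=2 prod=2 -> [8 5 6 7]
Step 2: demand=3,sold=3 ship[2->3]=1 ship[1->2]=2 ship[0->1]=2 prod=2 -> [8 5 7 5]
Step 3: demand=3,sold=3 ship[2->3]=1 ship[1->2]=2 ship[0->1]=2 prod=2 -> [8 5 8 3]
Step 4: demand=3,sold=3 ship[2->3]=1 ship[1->2]=2 ship[0->1]=2 prod=2 -> [8 5 9 1]
Step 5: demand=3,sold=1 ship[2->3]=1 ship[1->2]=2 ship[0->1]=2 prod=2 -> [8 5 10 1]
Step 6: demand=3,sold=1 ship[2->3]=1 ship[1->2]=2 ship[0->1]=2 prod=2 -> [8 5 11 1]
Step 7: demand=3,sold=1 ship[2->3]=1 ship[1->2]=2 ship[0->1]=2 prod=2 -> [8 5 12 1]
Step 8: demand=3,sold=1 ship[2->3]=1 ship[1->2]=2 ship[0->1]=2 prod=2 -> [8 5 13 1]
Step 9: demand=3,sold=1 ship[2->3]=1 ship[1->2]=2 ship[0->1]=2 prod=2 -> [8 5 14 1]
Step 10: demand=3,sold=1 ship[2->3]=1 ship[1->2]=2 ship[0->1]=2 prod=2 -> [8 5 15 1]
Step 11: demand=3,sold=1 ship[2->3]=1 ship[1->2]=2 ship[0->1]=2 prod=2 -> [8 5 16 1]
Step 12: demand=3,sold=1 ship[2->3]=1 ship[1->2]=2 ship[0->1]=2 prod=2 -> [8 5 17 1]
First stockout at step 5

5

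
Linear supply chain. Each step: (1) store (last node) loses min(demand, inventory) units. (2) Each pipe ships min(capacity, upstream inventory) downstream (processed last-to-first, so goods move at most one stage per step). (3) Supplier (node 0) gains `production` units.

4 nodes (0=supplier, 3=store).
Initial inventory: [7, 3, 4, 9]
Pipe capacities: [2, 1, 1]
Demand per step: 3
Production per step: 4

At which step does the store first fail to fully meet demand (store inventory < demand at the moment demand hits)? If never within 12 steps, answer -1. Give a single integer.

Step 1: demand=3,sold=3 ship[2->3]=1 ship[1->2]=1 ship[0->1]=2 prod=4 -> [9 4 4 7]
Step 2: demand=3,sold=3 ship[2->3]=1 ship[1->2]=1 ship[0->1]=2 prod=4 -> [11 5 4 5]
Step 3: demand=3,sold=3 ship[2->3]=1 ship[1->2]=1 ship[0->1]=2 prod=4 -> [13 6 4 3]
Step 4: demand=3,sold=3 ship[2->3]=1 ship[1->2]=1 ship[0->1]=2 prod=4 -> [15 7 4 1]
Step 5: demand=3,sold=1 ship[2->3]=1 ship[1->2]=1 ship[0->1]=2 prod=4 -> [17 8 4 1]
Step 6: demand=3,sold=1 ship[2->3]=1 ship[1->2]=1 ship[0->1]=2 prod=4 -> [19 9 4 1]
Step 7: demand=3,sold=1 ship[2->3]=1 ship[1->2]=1 ship[0->1]=2 prod=4 -> [21 10 4 1]
Step 8: demand=3,sold=1 ship[2->3]=1 ship[1->2]=1 ship[0->1]=2 prod=4 -> [23 11 4 1]
Step 9: demand=3,sold=1 ship[2->3]=1 ship[1->2]=1 ship[0->1]=2 prod=4 -> [25 12 4 1]
Step 10: demand=3,sold=1 ship[2->3]=1 ship[1->2]=1 ship[0->1]=2 prod=4 -> [27 13 4 1]
Step 11: demand=3,sold=1 ship[2->3]=1 ship[1->2]=1 ship[0->1]=2 prod=4 -> [29 14 4 1]
Step 12: demand=3,sold=1 ship[2->3]=1 ship[1->2]=1 ship[0->1]=2 prod=4 -> [31 15 4 1]
First stockout at step 5

5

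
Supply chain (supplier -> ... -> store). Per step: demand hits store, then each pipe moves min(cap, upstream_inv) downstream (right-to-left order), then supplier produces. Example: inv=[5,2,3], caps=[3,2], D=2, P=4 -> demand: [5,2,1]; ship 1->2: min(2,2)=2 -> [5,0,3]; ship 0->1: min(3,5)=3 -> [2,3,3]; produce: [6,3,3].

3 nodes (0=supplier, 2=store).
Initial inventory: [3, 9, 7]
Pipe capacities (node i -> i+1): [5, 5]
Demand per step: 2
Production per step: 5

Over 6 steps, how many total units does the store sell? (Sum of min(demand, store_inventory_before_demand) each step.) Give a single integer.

Answer: 12

Derivation:
Step 1: sold=2 (running total=2) -> [5 7 10]
Step 2: sold=2 (running total=4) -> [5 7 13]
Step 3: sold=2 (running total=6) -> [5 7 16]
Step 4: sold=2 (running total=8) -> [5 7 19]
Step 5: sold=2 (running total=10) -> [5 7 22]
Step 6: sold=2 (running total=12) -> [5 7 25]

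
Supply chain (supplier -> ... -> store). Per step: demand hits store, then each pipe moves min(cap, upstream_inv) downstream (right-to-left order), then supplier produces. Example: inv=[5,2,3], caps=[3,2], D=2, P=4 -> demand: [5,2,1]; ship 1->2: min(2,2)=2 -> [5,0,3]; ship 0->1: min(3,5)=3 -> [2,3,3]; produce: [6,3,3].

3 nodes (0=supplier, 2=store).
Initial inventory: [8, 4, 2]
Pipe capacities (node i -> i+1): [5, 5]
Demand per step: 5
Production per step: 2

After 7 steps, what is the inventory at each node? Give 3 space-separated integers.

Step 1: demand=5,sold=2 ship[1->2]=4 ship[0->1]=5 prod=2 -> inv=[5 5 4]
Step 2: demand=5,sold=4 ship[1->2]=5 ship[0->1]=5 prod=2 -> inv=[2 5 5]
Step 3: demand=5,sold=5 ship[1->2]=5 ship[0->1]=2 prod=2 -> inv=[2 2 5]
Step 4: demand=5,sold=5 ship[1->2]=2 ship[0->1]=2 prod=2 -> inv=[2 2 2]
Step 5: demand=5,sold=2 ship[1->2]=2 ship[0->1]=2 prod=2 -> inv=[2 2 2]
Step 6: demand=5,sold=2 ship[1->2]=2 ship[0->1]=2 prod=2 -> inv=[2 2 2]
Step 7: demand=5,sold=2 ship[1->2]=2 ship[0->1]=2 prod=2 -> inv=[2 2 2]

2 2 2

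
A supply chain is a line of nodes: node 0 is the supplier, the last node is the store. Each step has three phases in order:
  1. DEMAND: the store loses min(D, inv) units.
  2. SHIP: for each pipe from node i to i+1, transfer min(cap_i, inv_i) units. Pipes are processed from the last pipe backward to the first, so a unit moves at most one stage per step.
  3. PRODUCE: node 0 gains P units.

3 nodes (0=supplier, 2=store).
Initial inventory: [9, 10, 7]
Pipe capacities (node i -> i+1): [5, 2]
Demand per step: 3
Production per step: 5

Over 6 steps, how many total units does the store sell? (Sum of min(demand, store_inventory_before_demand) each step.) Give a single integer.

Step 1: sold=3 (running total=3) -> [9 13 6]
Step 2: sold=3 (running total=6) -> [9 16 5]
Step 3: sold=3 (running total=9) -> [9 19 4]
Step 4: sold=3 (running total=12) -> [9 22 3]
Step 5: sold=3 (running total=15) -> [9 25 2]
Step 6: sold=2 (running total=17) -> [9 28 2]

Answer: 17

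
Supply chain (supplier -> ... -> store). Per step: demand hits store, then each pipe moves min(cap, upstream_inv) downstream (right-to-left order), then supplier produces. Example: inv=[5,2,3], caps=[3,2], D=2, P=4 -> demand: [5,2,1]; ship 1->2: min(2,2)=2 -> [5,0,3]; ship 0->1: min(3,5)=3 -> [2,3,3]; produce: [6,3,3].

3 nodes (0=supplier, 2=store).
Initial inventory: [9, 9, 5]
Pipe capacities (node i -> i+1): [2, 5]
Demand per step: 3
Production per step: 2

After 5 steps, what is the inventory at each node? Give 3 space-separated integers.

Step 1: demand=3,sold=3 ship[1->2]=5 ship[0->1]=2 prod=2 -> inv=[9 6 7]
Step 2: demand=3,sold=3 ship[1->2]=5 ship[0->1]=2 prod=2 -> inv=[9 3 9]
Step 3: demand=3,sold=3 ship[1->2]=3 ship[0->1]=2 prod=2 -> inv=[9 2 9]
Step 4: demand=3,sold=3 ship[1->2]=2 ship[0->1]=2 prod=2 -> inv=[9 2 8]
Step 5: demand=3,sold=3 ship[1->2]=2 ship[0->1]=2 prod=2 -> inv=[9 2 7]

9 2 7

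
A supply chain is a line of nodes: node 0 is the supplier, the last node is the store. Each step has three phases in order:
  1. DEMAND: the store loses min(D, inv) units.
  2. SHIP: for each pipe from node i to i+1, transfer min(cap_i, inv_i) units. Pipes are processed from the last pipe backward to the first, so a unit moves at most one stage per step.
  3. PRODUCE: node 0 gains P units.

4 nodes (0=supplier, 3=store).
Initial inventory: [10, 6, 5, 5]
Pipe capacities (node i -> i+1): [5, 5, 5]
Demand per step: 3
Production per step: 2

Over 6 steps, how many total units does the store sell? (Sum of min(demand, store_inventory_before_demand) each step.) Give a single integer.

Answer: 18

Derivation:
Step 1: sold=3 (running total=3) -> [7 6 5 7]
Step 2: sold=3 (running total=6) -> [4 6 5 9]
Step 3: sold=3 (running total=9) -> [2 5 5 11]
Step 4: sold=3 (running total=12) -> [2 2 5 13]
Step 5: sold=3 (running total=15) -> [2 2 2 15]
Step 6: sold=3 (running total=18) -> [2 2 2 14]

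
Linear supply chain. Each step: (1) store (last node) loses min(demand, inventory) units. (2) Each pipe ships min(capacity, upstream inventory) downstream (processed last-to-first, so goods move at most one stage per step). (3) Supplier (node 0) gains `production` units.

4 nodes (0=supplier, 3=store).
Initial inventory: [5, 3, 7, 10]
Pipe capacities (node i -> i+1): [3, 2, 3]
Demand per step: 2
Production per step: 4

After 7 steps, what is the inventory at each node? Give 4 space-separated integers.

Step 1: demand=2,sold=2 ship[2->3]=3 ship[1->2]=2 ship[0->1]=3 prod=4 -> inv=[6 4 6 11]
Step 2: demand=2,sold=2 ship[2->3]=3 ship[1->2]=2 ship[0->1]=3 prod=4 -> inv=[7 5 5 12]
Step 3: demand=2,sold=2 ship[2->3]=3 ship[1->2]=2 ship[0->1]=3 prod=4 -> inv=[8 6 4 13]
Step 4: demand=2,sold=2 ship[2->3]=3 ship[1->2]=2 ship[0->1]=3 prod=4 -> inv=[9 7 3 14]
Step 5: demand=2,sold=2 ship[2->3]=3 ship[1->2]=2 ship[0->1]=3 prod=4 -> inv=[10 8 2 15]
Step 6: demand=2,sold=2 ship[2->3]=2 ship[1->2]=2 ship[0->1]=3 prod=4 -> inv=[11 9 2 15]
Step 7: demand=2,sold=2 ship[2->3]=2 ship[1->2]=2 ship[0->1]=3 prod=4 -> inv=[12 10 2 15]

12 10 2 15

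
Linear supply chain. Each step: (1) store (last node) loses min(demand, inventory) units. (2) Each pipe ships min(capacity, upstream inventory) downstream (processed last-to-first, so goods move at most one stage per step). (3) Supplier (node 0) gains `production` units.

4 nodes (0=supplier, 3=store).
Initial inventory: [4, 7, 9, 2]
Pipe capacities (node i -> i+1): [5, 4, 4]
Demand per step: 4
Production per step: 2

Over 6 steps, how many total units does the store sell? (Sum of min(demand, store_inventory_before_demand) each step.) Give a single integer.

Step 1: sold=2 (running total=2) -> [2 7 9 4]
Step 2: sold=4 (running total=6) -> [2 5 9 4]
Step 3: sold=4 (running total=10) -> [2 3 9 4]
Step 4: sold=4 (running total=14) -> [2 2 8 4]
Step 5: sold=4 (running total=18) -> [2 2 6 4]
Step 6: sold=4 (running total=22) -> [2 2 4 4]

Answer: 22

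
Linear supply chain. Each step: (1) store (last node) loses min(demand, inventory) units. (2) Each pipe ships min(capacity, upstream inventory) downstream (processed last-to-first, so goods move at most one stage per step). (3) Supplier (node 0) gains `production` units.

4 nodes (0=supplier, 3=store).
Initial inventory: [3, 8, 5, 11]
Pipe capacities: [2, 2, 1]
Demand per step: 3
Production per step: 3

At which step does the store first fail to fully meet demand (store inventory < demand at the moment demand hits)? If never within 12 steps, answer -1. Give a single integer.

Step 1: demand=3,sold=3 ship[2->3]=1 ship[1->2]=2 ship[0->1]=2 prod=3 -> [4 8 6 9]
Step 2: demand=3,sold=3 ship[2->3]=1 ship[1->2]=2 ship[0->1]=2 prod=3 -> [5 8 7 7]
Step 3: demand=3,sold=3 ship[2->3]=1 ship[1->2]=2 ship[0->1]=2 prod=3 -> [6 8 8 5]
Step 4: demand=3,sold=3 ship[2->3]=1 ship[1->2]=2 ship[0->1]=2 prod=3 -> [7 8 9 3]
Step 5: demand=3,sold=3 ship[2->3]=1 ship[1->2]=2 ship[0->1]=2 prod=3 -> [8 8 10 1]
Step 6: demand=3,sold=1 ship[2->3]=1 ship[1->2]=2 ship[0->1]=2 prod=3 -> [9 8 11 1]
Step 7: demand=3,sold=1 ship[2->3]=1 ship[1->2]=2 ship[0->1]=2 prod=3 -> [10 8 12 1]
Step 8: demand=3,sold=1 ship[2->3]=1 ship[1->2]=2 ship[0->1]=2 prod=3 -> [11 8 13 1]
Step 9: demand=3,sold=1 ship[2->3]=1 ship[1->2]=2 ship[0->1]=2 prod=3 -> [12 8 14 1]
Step 10: demand=3,sold=1 ship[2->3]=1 ship[1->2]=2 ship[0->1]=2 prod=3 -> [13 8 15 1]
Step 11: demand=3,sold=1 ship[2->3]=1 ship[1->2]=2 ship[0->1]=2 prod=3 -> [14 8 16 1]
Step 12: demand=3,sold=1 ship[2->3]=1 ship[1->2]=2 ship[0->1]=2 prod=3 -> [15 8 17 1]
First stockout at step 6

6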